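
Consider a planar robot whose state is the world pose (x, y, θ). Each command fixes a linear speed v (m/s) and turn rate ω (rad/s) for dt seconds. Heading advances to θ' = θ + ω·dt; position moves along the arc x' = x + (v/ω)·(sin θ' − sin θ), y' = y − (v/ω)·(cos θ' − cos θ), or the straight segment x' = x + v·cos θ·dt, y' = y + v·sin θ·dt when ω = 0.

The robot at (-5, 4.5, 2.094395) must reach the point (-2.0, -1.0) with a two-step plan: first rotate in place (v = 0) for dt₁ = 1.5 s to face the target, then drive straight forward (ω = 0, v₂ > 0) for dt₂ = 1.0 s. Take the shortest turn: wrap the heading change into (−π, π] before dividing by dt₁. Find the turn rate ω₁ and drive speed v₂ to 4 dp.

heading to target = atan2(-1−4.5, -2−-5) = -1.0714
Δθ = wrap(-1.0714 − 2.0944) = 3.1173; ω₁ = Δθ/dt₁ = 2.0782
distance = √((-2−-5)² + (-1−4.5)²) = 6.2650; v₂ = distance/dt₂ = 6.2650

ω₁ = 2.0782, v₂ = 6.2650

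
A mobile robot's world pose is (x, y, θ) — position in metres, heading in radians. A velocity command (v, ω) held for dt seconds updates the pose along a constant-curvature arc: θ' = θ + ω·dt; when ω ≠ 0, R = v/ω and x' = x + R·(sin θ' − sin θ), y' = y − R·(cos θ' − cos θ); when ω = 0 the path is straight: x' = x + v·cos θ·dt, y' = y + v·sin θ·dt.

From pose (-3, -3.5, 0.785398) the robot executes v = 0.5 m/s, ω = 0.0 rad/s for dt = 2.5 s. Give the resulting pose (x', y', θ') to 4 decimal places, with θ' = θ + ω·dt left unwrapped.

(-2.1161, -2.6161, 0.7854)

θ' = 0.7854 + 0.0·2.5 = 0.7854
ω = 0 → straight: x' = -3 + 0.5·cos(0.7854)·2.5 = -2.1161
y' = -3.5 + 0.5·sin(0.7854)·2.5 = -2.6161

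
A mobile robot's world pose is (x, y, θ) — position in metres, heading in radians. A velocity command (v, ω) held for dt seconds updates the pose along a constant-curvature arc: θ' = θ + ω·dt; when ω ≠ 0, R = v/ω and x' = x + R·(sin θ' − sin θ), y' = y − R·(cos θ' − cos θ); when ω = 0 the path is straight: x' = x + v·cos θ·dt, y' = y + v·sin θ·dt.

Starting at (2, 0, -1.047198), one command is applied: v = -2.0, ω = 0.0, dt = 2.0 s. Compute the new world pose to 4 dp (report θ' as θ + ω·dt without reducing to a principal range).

(0.0000, 3.4641, -1.0472)

θ' = -1.0472 + 0.0·2.0 = -1.0472
ω = 0 → straight: x' = 2 + -2.0·cos(-1.0472)·2.0 = 0.0000
y' = 0 + -2.0·sin(-1.0472)·2.0 = 3.4641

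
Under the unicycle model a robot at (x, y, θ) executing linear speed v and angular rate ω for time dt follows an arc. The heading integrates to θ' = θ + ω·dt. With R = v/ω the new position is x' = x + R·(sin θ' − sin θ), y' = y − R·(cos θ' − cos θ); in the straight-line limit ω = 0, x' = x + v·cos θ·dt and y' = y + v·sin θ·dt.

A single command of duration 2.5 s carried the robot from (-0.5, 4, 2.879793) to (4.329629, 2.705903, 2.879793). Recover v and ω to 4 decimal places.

v = -2.0000, ω = 0.0000

Δθ = 2.879793 − 2.879793 = 0.000000
ω = Δθ/dt = 0.000000/2.5 = 0.0000
ω = 0 → v = (Δx·cos θ + Δy·sin θ)/dt = -2.0000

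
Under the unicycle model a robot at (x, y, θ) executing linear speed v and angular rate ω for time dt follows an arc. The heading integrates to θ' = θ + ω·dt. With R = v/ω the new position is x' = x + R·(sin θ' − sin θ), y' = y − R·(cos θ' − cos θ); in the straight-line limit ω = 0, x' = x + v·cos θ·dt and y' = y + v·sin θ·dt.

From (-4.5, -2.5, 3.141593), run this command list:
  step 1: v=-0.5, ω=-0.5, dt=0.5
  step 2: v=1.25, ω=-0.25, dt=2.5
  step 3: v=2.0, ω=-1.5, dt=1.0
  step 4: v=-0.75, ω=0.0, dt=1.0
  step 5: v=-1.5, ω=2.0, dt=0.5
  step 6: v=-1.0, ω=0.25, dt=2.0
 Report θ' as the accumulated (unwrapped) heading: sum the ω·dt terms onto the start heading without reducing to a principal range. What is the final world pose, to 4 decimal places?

step 1: θ'=2.8916 (R=1.0000) → pose (-4.2526, -2.5311, 2.8916)
step 2: θ'=2.2666 (R=-5.0000) → pose (-6.8533, -0.8915, 2.2666)
step 3: θ'=0.7666 (R=-1.3333) → pose (-6.7548, 0.9235, 0.7666)
step 4: θ'=0.7666 (straight) → pose (-7.2950, 0.4033, 0.7666)
step 5: θ'=1.7666 (R=-0.7500) → pose (-7.5104, -0.2829, 1.7666)
step 6: θ'=2.2666 (R=-4.0000) → pose (-6.6570, -2.0687, 2.2666)

(-6.6570, -2.0687, 2.2666)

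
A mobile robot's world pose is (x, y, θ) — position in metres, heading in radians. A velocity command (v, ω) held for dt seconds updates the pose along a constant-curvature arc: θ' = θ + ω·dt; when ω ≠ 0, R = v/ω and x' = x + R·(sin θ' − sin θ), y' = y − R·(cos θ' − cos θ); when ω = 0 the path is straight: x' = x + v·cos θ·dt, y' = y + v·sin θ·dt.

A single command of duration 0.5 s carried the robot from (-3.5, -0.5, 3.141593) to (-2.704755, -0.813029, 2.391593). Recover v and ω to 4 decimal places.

v = -1.7500, ω = -1.5000

Δθ = 2.391593 − 3.141593 = -0.750000
ω = Δθ/dt = -0.750000/0.5 = -1.5000
R = Δx/(sin θ' − sin θ) = 1.1667
v = R·ω = 1.1667·-1.5000 = -1.7500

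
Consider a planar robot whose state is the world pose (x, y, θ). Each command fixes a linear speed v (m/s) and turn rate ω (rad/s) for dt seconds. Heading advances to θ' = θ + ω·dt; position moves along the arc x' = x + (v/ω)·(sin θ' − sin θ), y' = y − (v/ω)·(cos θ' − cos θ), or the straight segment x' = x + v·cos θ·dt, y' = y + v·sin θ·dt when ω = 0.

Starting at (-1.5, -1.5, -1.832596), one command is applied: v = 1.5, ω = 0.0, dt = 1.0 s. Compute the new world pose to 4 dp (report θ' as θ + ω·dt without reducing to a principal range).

θ' = -1.8326 + 0.0·1.0 = -1.8326
ω = 0 → straight: x' = -1.5 + 1.5·cos(-1.8326)·1.0 = -1.8882
y' = -1.5 + 1.5·sin(-1.8326)·1.0 = -2.9489

(-1.8882, -2.9489, -1.8326)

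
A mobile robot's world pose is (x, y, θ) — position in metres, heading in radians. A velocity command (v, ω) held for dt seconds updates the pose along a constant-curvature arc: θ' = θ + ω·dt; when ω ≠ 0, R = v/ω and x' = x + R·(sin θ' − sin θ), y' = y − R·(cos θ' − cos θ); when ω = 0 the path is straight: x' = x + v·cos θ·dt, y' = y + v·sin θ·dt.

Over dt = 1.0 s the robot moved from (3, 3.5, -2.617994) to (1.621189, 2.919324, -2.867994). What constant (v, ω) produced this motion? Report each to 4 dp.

v = 1.5000, ω = -0.2500

Δθ = -2.867994 − -2.617994 = -0.250000
ω = Δθ/dt = -0.250000/1.0 = -0.2500
R = Δx/(sin θ' − sin θ) = -6.0000
v = R·ω = -6.0000·-0.2500 = 1.5000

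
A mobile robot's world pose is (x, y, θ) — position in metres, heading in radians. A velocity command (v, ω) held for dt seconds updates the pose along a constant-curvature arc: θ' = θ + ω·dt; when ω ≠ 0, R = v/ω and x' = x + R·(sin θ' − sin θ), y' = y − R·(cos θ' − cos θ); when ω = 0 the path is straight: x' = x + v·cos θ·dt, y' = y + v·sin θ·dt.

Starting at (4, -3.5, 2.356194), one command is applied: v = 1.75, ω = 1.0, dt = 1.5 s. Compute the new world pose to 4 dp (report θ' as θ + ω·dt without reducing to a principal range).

θ' = 2.3562 + 1.0·1.5 = 3.8562
R = v/ω = 1.75/1.0 = 1.7500
x' = 4 + 1.7500·(sin 3.8562 − sin 2.3562) = 1.6158
y' = -3.5 − 1.7500·(cos 3.8562 − cos 2.3562) = -3.4156

(1.6158, -3.4156, 3.8562)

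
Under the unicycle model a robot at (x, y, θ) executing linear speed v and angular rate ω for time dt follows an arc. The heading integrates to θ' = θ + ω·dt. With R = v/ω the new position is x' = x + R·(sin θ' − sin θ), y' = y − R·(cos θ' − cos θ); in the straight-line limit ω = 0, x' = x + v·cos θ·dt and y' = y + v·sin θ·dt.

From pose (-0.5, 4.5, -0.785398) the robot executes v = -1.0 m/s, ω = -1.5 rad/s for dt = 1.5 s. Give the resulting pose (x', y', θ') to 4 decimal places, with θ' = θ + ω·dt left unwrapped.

θ' = -0.7854 + -1.5·1.5 = -3.0354
R = v/ω = -1.0/-1.5 = 0.6667
x' = -0.5 + 0.6667·(sin -3.0354 − sin -0.7854) = -0.0993
y' = 4.5 − 0.6667·(cos -3.0354 − cos -0.7854) = 5.6343

(-0.0993, 5.6343, -3.0354)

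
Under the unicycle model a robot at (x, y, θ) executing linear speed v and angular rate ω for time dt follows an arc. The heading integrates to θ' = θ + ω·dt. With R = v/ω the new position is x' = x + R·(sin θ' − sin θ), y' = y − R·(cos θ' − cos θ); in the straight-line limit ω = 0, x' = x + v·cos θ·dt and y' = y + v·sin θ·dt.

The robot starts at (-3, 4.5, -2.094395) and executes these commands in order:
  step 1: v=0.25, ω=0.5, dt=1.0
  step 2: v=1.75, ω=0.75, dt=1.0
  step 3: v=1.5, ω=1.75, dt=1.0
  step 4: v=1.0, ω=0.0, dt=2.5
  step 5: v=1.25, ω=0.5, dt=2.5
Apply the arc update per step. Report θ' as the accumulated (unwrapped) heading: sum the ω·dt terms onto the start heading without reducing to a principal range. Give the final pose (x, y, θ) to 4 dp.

(0.4973, 7.5874, 2.1556)

step 1: θ'=-1.5944 (R=0.5000) → pose (-3.0668, 4.2618, -1.5944)
step 2: θ'=-0.8444 (R=2.3333) → pose (-2.4785, 2.6570, -0.8444)
step 3: θ'=0.9056 (R=0.8571) → pose (-1.1633, 2.6972, 0.9056)
step 4: θ'=0.9056 (straight) → pose (0.3797, 4.6642, 0.9056)
step 5: θ'=2.1556 (R=2.5000) → pose (0.4973, 7.5874, 2.1556)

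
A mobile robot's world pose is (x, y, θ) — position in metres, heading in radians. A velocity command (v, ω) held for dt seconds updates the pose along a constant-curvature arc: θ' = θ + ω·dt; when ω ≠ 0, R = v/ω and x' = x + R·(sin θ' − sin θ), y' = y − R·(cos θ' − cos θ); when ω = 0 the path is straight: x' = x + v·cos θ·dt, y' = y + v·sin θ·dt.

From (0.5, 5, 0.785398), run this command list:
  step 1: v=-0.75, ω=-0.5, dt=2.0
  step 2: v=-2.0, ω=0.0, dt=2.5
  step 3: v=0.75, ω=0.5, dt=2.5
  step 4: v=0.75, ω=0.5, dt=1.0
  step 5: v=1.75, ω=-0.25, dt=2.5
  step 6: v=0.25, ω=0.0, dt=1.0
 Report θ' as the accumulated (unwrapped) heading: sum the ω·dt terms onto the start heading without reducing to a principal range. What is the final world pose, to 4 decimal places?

(-2.3262, 11.3161, 0.9104)

step 1: θ'=-0.2146 (R=1.5000) → pose (-0.8801, 4.5951, -0.2146)
step 2: θ'=-0.2146 (straight) → pose (-5.7654, 5.6599, -0.2146)
step 3: θ'=1.0354 (R=1.5000) → pose (-4.1559, 6.3602, 1.0354)
step 4: θ'=1.5354 (R=1.5000) → pose (-3.9469, 7.0724, 1.5354)
step 5: θ'=0.9104 (R=-7.0000) → pose (-2.4795, 11.1187, 0.9104)
step 6: θ'=0.9104 (straight) → pose (-2.3262, 11.3161, 0.9104)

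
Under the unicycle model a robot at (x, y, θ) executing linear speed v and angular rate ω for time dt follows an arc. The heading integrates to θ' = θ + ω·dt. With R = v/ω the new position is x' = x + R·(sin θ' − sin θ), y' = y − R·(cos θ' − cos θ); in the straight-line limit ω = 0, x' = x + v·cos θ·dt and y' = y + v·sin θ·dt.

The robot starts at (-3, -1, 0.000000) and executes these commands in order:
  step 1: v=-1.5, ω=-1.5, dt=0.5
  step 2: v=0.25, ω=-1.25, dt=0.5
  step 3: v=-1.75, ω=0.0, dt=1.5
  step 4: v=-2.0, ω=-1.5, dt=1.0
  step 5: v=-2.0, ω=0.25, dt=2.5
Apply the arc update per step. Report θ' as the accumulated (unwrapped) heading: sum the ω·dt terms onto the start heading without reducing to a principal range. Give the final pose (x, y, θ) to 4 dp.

(0.9411, 5.9734, -2.2500)

step 1: θ'=-0.7500 (R=1.0000) → pose (-3.6816, -0.7317, -0.7500)
step 2: θ'=-1.3750 (R=-0.2000) → pose (-3.6218, -0.8391, -1.3750)
step 3: θ'=-1.3750 (straight) → pose (-4.1325, 1.7357, -1.3750)
step 4: θ'=-2.8750 (R=1.3333) → pose (-3.1759, 3.2814, -2.8750)
step 5: θ'=-2.2500 (R=-8.0000) → pose (0.9411, 5.9734, -2.2500)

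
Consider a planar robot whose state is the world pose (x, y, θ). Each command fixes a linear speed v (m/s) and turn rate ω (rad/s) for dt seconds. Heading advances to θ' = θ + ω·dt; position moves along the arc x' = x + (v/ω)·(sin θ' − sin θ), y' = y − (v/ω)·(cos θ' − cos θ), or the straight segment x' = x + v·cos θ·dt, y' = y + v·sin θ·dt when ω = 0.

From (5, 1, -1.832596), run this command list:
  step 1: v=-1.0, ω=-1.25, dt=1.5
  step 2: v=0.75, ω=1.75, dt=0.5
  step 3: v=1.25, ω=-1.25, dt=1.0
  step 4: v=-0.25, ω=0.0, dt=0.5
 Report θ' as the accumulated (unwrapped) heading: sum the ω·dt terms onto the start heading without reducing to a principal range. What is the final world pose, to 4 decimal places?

(4.8030, 1.7774, -4.0826)

step 1: θ'=-3.7076 (R=0.8000) → pose (6.2018, 1.4682, -3.7076)
step 2: θ'=-2.8326 (R=0.4286) → pose (5.8416, 1.5147, -2.8326)
step 3: θ'=-4.0826 (R=-1.0000) → pose (4.7293, 1.8784, -4.0826)
step 4: θ'=-4.0826 (straight) → pose (4.8030, 1.7774, -4.0826)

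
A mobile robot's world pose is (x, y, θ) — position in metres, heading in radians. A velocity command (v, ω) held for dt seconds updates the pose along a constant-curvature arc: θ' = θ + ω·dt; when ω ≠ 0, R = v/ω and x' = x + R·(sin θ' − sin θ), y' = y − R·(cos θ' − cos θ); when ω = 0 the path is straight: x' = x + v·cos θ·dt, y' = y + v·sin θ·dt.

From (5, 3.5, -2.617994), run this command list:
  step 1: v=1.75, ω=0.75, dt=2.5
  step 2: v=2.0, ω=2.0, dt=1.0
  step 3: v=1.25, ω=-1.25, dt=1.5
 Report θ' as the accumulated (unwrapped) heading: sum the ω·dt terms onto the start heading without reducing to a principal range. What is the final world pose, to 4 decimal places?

step 1: θ'=-0.7430 (R=2.3333) → pose (4.5882, -0.2391, -0.7430)
step 2: θ'=1.2570 (R=1.0000) → pose (6.2158, 0.1887, 1.2570)
step 3: θ'=-0.6180 (R=-1.0000) → pose (7.7464, 0.6951, -0.6180)

(7.7464, 0.6951, -0.6180)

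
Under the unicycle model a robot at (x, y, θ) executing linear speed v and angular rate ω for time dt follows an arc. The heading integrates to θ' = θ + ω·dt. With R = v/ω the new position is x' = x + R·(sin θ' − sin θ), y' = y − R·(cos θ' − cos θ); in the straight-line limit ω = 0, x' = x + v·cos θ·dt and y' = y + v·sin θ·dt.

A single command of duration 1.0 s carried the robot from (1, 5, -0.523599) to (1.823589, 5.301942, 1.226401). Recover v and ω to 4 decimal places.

v = 1.0000, ω = 1.7500

Δθ = 1.226401 − -0.523599 = 1.750000
ω = Δθ/dt = 1.750000/1.0 = 1.7500
R = Δx/(sin θ' − sin θ) = 0.5714
v = R·ω = 0.5714·1.7500 = 1.0000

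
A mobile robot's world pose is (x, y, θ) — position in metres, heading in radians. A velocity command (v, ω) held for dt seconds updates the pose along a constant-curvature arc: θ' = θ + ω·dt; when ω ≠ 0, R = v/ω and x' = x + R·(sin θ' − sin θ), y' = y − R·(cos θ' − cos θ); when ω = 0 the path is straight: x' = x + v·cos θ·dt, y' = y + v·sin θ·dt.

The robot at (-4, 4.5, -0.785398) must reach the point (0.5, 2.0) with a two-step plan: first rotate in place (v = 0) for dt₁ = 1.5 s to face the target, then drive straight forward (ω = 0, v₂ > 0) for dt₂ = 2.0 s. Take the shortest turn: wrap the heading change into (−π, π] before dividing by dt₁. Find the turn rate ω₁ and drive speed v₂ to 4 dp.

ω₁ = 0.1855, v₂ = 2.5739

heading to target = atan2(2−4.5, 0.5−-4) = -0.5071
Δθ = wrap(-0.5071 − -0.7854) = 0.2783; ω₁ = Δθ/dt₁ = 0.1855
distance = √((0.5−-4)² + (2−4.5)²) = 5.1478; v₂ = distance/dt₂ = 2.5739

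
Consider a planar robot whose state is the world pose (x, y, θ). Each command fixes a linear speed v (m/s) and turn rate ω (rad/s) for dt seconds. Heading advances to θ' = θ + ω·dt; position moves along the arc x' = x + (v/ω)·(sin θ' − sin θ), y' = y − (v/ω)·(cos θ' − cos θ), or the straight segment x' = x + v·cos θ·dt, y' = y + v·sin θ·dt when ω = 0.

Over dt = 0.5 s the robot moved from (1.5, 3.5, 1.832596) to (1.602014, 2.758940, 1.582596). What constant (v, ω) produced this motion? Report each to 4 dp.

v = -1.5000, ω = -0.5000

Δθ = 1.582596 − 1.832596 = -0.250000
ω = Δθ/dt = -0.250000/0.5 = -0.5000
R = −Δy/(cos θ' − cos θ) = 3.0000
v = R·ω = 3.0000·-0.5000 = -1.5000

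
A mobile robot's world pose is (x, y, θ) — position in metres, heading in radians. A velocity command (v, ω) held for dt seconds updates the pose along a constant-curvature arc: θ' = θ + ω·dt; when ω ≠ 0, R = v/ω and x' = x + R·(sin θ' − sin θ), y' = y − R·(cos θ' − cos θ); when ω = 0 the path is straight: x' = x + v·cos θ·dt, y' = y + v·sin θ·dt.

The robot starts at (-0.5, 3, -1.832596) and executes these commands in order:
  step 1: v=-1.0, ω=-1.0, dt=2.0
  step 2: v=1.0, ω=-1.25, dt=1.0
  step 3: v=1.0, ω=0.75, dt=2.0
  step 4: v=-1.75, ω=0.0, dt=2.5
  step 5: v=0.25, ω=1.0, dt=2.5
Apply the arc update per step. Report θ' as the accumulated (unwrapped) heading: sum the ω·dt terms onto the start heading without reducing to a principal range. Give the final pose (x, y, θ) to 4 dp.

(3.8223, 3.8951, -1.0826)

step 1: θ'=-3.8326 (R=1.0000) → pose (1.1032, 3.5118, -3.8326)
step 2: θ'=-5.0826 (R=-0.8000) → pose (0.8673, 4.4177, -5.0826)
step 3: θ'=-3.5826 (R=1.3333) → pose (0.1934, 6.1059, -3.5826)
step 4: θ'=-3.5826 (straight) → pose (4.1498, 4.2384, -3.5826)
step 5: θ'=-1.0826 (R=0.2500) → pose (3.8223, 3.8951, -1.0826)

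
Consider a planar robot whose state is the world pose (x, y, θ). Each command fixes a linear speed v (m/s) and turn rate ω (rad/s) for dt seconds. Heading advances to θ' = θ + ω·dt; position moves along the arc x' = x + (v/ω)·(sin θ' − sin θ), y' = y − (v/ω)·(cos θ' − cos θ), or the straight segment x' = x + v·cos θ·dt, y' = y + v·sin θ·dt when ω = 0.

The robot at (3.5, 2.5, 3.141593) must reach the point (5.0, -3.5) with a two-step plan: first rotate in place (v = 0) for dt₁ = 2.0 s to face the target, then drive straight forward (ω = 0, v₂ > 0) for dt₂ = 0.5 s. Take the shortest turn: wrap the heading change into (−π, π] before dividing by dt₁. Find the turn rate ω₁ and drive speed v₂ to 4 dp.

ω₁ = 0.9079, v₂ = 12.3693

heading to target = atan2(-3.5−2.5, 5−3.5) = -1.3258
Δθ = wrap(-1.3258 − 3.1416) = 1.8158; ω₁ = Δθ/dt₁ = 0.9079
distance = √((5−3.5)² + (-3.5−2.5)²) = 6.1847; v₂ = distance/dt₂ = 12.3693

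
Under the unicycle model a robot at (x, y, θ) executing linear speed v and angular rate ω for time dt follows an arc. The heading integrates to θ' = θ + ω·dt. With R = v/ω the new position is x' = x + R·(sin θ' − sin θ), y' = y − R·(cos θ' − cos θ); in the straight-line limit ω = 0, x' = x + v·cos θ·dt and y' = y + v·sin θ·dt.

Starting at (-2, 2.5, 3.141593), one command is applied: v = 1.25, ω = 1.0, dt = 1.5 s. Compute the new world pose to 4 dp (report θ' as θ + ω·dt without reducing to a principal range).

θ' = 3.1416 + 1.0·1.5 = 4.6416
R = v/ω = 1.25/1.0 = 1.2500
x' = -2 + 1.2500·(sin 4.6416 − sin 3.1416) = -3.2469
y' = 2.5 − 1.2500·(cos 4.6416 − cos 3.1416) = 1.3384

(-3.2469, 1.3384, 4.6416)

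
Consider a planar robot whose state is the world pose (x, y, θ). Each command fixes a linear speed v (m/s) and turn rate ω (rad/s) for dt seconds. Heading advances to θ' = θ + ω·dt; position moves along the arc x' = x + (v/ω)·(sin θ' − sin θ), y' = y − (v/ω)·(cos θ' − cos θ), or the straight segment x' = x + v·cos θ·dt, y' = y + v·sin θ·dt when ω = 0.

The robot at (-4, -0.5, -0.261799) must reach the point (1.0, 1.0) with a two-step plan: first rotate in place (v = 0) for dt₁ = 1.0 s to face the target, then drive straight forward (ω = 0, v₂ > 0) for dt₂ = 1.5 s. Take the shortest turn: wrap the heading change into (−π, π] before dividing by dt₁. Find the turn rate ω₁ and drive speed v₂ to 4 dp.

heading to target = atan2(1−-0.5, 1−-4) = 0.2915
Δθ = wrap(0.2915 − -0.2618) = 0.5533; ω₁ = Δθ/dt₁ = 0.5533
distance = √((1−-4)² + (1−-0.5)²) = 5.2202; v₂ = distance/dt₂ = 3.4801

ω₁ = 0.5533, v₂ = 3.4801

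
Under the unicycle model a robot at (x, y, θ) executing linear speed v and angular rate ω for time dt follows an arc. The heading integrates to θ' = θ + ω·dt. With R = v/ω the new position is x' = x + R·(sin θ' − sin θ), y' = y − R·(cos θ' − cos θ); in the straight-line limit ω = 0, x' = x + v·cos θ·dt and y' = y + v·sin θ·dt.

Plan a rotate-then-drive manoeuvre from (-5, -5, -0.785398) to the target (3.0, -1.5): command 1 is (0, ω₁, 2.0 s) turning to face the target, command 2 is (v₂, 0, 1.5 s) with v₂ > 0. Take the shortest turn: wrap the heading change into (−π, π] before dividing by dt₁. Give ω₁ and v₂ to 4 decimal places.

heading to target = atan2(-1.5−-5, 3−-5) = 0.4124
Δθ = wrap(0.4124 − -0.7854) = 1.1978; ω₁ = Δθ/dt₁ = 0.5989
distance = √((3−-5)² + (-1.5−-5)²) = 8.7321; v₂ = distance/dt₂ = 5.8214

ω₁ = 0.5989, v₂ = 5.8214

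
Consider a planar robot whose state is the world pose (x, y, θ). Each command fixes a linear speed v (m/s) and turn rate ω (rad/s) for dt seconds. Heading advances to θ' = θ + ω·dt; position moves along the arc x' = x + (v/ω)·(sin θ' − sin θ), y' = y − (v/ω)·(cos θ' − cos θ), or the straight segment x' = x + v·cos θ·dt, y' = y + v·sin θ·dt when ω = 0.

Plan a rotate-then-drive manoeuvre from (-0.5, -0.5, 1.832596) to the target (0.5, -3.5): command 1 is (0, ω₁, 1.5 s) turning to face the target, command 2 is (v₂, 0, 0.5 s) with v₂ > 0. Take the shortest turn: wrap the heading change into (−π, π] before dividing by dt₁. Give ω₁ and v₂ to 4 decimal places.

heading to target = atan2(-3.5−-0.5, 0.5−-0.5) = -1.2490
Δθ = wrap(-1.2490 − 1.8326) = -3.0816; ω₁ = Δθ/dt₁ = -2.0544
distance = √((0.5−-0.5)² + (-3.5−-0.5)²) = 3.1623; v₂ = distance/dt₂ = 6.3246

ω₁ = -2.0544, v₂ = 6.3246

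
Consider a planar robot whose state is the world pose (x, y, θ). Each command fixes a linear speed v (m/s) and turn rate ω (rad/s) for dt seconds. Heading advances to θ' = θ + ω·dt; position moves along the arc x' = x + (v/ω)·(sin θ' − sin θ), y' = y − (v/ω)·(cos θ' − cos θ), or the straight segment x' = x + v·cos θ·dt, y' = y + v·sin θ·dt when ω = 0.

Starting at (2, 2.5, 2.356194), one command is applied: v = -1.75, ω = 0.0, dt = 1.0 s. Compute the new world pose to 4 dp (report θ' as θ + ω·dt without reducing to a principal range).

(3.2374, 1.2626, 2.3562)

θ' = 2.3562 + 0.0·1.0 = 2.3562
ω = 0 → straight: x' = 2 + -1.75·cos(2.3562)·1.0 = 3.2374
y' = 2.5 + -1.75·sin(2.3562)·1.0 = 1.2626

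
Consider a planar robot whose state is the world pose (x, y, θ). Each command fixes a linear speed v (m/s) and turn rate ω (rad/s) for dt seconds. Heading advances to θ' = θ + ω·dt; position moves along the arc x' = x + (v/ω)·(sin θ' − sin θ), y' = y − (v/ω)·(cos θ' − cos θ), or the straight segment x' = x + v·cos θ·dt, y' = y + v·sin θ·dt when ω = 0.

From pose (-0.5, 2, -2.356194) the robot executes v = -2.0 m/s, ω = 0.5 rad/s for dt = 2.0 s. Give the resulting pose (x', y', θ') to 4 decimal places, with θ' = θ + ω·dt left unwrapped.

(0.5798, 5.6803, -1.3562)

θ' = -2.3562 + 0.5·2.0 = -1.3562
R = v/ω = -2.0/0.5 = -4.0000
x' = -0.5 + -4.0000·(sin -1.3562 − sin -2.3562) = 0.5798
y' = 2 − -4.0000·(cos -1.3562 − cos -2.3562) = 5.6803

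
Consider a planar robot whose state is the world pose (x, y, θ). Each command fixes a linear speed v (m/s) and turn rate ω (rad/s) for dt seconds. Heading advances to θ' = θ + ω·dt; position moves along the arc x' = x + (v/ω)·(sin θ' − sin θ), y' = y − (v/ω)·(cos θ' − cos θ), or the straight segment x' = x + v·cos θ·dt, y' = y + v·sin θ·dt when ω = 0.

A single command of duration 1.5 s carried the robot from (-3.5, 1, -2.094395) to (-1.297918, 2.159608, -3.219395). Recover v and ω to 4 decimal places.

v = -1.7500, ω = -0.7500

Δθ = -3.219395 − -2.094395 = -1.125000
ω = Δθ/dt = -1.125000/1.5 = -0.7500
R = Δx/(sin θ' − sin θ) = 2.3333
v = R·ω = 2.3333·-0.7500 = -1.7500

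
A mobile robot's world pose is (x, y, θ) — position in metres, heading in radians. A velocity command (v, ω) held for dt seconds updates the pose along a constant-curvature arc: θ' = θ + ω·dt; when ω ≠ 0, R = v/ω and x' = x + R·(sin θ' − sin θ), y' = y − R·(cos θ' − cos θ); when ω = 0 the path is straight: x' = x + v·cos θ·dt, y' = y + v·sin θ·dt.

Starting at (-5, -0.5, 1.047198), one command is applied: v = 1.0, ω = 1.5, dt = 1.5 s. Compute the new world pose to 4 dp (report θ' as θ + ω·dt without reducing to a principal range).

(-5.6807, 0.4919, 3.2972)

θ' = 1.0472 + 1.5·1.5 = 3.2972
R = v/ω = 1.0/1.5 = 0.6667
x' = -5 + 0.6667·(sin 3.2972 − sin 1.0472) = -5.6807
y' = -0.5 − 0.6667·(cos 3.2972 − cos 1.0472) = 0.4919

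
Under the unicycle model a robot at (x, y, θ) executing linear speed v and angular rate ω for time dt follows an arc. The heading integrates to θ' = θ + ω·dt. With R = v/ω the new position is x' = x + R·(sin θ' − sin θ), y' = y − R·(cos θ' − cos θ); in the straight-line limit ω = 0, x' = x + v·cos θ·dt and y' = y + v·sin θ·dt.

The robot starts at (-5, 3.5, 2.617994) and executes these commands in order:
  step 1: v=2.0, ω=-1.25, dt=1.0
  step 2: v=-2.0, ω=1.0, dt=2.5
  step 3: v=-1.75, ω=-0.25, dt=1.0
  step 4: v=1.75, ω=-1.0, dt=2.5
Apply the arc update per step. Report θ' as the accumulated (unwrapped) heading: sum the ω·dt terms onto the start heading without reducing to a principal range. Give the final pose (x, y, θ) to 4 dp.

step 1: θ'=1.3680 (R=-1.6000) → pose (-5.7672, 5.2079, 1.3680)
step 2: θ'=3.8680 (R=-2.0000) → pose (-2.4798, 3.3099, 3.8680)
step 3: θ'=3.6180 (R=7.0000) → pose (-1.0406, 4.2975, 3.6180)
step 4: θ'=1.1180 (R=-1.7500) → pose (-3.4168, 6.6182, 1.1180)

(-3.4168, 6.6182, 1.1180)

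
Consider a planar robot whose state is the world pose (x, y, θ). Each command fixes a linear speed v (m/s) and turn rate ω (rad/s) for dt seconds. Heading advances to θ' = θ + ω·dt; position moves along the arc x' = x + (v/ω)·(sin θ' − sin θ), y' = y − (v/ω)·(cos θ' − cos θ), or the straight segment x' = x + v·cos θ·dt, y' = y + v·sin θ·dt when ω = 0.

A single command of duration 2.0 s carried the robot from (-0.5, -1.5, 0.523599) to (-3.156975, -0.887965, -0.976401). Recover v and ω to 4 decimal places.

Δθ = -0.976401 − 0.523599 = -1.500000
ω = Δθ/dt = -1.500000/2.0 = -0.7500
R = Δx/(sin θ' − sin θ) = 2.0000
v = R·ω = 2.0000·-0.7500 = -1.5000

v = -1.5000, ω = -0.7500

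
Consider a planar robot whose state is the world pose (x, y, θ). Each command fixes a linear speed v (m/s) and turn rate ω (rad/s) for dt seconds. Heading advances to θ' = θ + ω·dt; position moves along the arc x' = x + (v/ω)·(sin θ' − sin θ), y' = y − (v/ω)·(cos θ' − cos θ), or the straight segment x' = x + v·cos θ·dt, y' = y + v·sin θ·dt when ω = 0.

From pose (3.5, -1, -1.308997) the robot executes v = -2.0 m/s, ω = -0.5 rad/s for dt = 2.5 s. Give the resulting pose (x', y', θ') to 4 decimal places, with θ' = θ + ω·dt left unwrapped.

θ' = -1.3090 + -0.5·2.5 = -2.5590
R = v/ω = -2.0/-0.5 = 4.0000
x' = 3.5 + 4.0000·(sin -2.5590 − sin -1.3090) = 5.1629
y' = -1 − 4.0000·(cos -2.5590 − cos -1.3090) = 3.3754

(5.1629, 3.3754, -2.5590)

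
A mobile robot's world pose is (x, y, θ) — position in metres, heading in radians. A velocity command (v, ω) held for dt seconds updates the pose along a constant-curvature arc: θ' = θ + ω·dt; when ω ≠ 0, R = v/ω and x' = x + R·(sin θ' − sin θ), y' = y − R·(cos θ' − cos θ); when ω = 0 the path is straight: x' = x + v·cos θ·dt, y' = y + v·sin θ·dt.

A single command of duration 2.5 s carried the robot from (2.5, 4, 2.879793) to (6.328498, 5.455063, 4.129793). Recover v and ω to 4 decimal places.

Δθ = 4.129793 − 2.879793 = 1.250000
ω = Δθ/dt = 1.250000/2.5 = 0.5000
R = Δx/(sin θ' − sin θ) = -3.5000
v = R·ω = -3.5000·0.5000 = -1.7500

v = -1.7500, ω = 0.5000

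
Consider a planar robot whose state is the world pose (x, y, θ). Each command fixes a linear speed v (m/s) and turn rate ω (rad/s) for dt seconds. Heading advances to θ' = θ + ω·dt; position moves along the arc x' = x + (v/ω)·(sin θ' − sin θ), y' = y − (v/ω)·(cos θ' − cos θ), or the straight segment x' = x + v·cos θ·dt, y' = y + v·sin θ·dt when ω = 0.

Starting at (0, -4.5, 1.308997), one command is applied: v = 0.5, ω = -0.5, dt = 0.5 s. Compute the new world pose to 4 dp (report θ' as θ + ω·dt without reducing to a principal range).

θ' = 1.3090 + -0.5·0.5 = 1.0590
R = v/ω = 0.5/-0.5 = -1.0000
x' = 0 + -1.0000·(sin 1.0590 − sin 1.3090) = 0.0941
y' = -4.5 − -1.0000·(cos 1.0590 − cos 1.3090) = -4.2691

(0.0941, -4.2691, 1.0590)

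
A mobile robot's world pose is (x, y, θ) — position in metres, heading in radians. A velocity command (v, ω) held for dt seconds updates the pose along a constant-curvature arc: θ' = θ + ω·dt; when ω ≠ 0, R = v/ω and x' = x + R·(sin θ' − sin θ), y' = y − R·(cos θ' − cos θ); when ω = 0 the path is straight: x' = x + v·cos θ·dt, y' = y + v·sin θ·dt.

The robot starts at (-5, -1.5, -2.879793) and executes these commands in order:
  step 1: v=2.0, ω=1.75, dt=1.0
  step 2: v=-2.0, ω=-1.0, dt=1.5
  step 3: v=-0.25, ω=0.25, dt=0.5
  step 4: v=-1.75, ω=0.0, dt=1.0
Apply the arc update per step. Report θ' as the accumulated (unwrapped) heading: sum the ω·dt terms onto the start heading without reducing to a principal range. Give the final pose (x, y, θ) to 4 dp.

(-3.3967, 0.6141, -2.5048)

step 1: θ'=-1.1298 (R=1.1429) → pose (-5.7377, -3.0917, -1.1298)
step 2: θ'=-2.6298 (R=2.0000) → pose (-4.9086, -0.4943, -2.6298)
step 3: θ'=-2.5048 (R=-1.0000) → pose (-4.8037, -0.4265, -2.5048)
step 4: θ'=-2.5048 (straight) → pose (-3.3967, 0.6141, -2.5048)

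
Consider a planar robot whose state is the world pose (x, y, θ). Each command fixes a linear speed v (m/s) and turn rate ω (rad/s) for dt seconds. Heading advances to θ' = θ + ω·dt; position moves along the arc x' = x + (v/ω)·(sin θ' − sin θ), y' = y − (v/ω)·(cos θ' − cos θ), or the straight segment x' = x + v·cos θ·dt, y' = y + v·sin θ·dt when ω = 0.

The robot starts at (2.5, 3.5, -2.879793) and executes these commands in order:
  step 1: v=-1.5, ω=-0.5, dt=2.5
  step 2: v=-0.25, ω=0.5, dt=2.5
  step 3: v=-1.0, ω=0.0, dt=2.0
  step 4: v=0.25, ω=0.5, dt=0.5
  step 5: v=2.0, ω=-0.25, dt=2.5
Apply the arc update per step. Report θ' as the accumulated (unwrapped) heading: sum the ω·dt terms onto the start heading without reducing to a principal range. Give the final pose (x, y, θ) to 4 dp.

step 1: θ'=-4.1298 (R=3.0000) → pose (5.7816, 2.2528, -4.1298)
step 2: θ'=-2.8798 (R=-0.5000) → pose (6.3285, 2.0449, -2.8798)
step 3: θ'=-2.8798 (straight) → pose (8.2603, 2.5626, -2.8798)
step 4: θ'=-2.6298 (R=0.5000) → pose (8.1449, 2.5155, -2.6298)
step 5: θ'=-3.2548 (R=-8.0000) → pose (3.3232, 1.5417, -3.2548)

(3.3232, 1.5417, -3.2548)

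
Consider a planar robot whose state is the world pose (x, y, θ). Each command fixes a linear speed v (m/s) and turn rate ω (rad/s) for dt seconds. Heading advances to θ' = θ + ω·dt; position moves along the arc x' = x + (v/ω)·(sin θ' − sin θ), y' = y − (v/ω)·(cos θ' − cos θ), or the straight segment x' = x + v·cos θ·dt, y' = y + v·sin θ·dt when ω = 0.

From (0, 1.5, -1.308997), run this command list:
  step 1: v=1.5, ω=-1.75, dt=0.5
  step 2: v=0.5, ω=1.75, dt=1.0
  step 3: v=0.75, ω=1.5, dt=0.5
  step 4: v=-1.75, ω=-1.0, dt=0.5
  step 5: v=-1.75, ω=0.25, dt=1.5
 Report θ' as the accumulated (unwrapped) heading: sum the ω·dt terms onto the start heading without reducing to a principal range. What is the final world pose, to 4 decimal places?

step 1: θ'=-2.1840 (R=-0.8571) → pose (-0.1270, 0.7849, -2.1840)
step 2: θ'=-0.4340 (R=0.2857) → pose (-0.0134, 0.3612, -0.4340)
step 3: θ'=0.3160 (R=0.5000) → pose (0.3522, 0.3396, 0.3160)
step 4: θ'=-0.1840 (R=1.7500) → pose (-0.5118, 0.2825, -0.1840)
step 5: θ'=0.1910 (R=-7.0000) → pose (-3.1215, 0.2734, 0.1910)

(-3.1215, 0.2734, 0.1910)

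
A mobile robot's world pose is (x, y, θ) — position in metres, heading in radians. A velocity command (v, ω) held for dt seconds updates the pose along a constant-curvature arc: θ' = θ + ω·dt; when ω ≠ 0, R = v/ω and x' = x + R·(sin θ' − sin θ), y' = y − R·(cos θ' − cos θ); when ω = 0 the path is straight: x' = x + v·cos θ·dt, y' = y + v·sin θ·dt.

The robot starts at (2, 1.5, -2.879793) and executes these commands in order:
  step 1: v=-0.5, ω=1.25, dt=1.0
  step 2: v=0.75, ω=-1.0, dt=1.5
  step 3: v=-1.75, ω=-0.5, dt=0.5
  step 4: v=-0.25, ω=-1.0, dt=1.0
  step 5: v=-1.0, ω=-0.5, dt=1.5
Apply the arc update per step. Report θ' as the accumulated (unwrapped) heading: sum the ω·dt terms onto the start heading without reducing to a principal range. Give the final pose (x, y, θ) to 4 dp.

step 1: θ'=-1.6298 (R=-0.4000) → pose (2.2958, 1.8628, -1.6298)
step 2: θ'=-3.1298 (R=-0.7500) → pose (1.5559, 1.1571, -3.1298)
step 3: θ'=-3.3798 (R=3.5000) → pose (2.4231, 1.0585, -3.3798)
step 4: θ'=-4.3798 (R=0.2500) → pose (2.6004, 0.8972, -4.3798)
step 5: θ'=-5.1298 (R=2.0000) → pose (2.5383, -0.5666, -5.1298)

(2.5383, -0.5666, -5.1298)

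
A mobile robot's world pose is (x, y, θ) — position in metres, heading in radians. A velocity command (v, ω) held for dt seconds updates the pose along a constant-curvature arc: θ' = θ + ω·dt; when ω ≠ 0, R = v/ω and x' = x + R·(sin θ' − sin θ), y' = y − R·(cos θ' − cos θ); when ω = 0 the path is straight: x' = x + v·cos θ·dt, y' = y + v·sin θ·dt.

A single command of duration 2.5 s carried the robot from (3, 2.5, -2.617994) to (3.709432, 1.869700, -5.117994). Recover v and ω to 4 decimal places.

v = -0.5000, ω = -1.0000

Δθ = -5.117994 − -2.617994 = -2.500000
ω = Δθ/dt = -2.500000/2.5 = -1.0000
R = Δx/(sin θ' − sin θ) = 0.5000
v = R·ω = 0.5000·-1.0000 = -0.5000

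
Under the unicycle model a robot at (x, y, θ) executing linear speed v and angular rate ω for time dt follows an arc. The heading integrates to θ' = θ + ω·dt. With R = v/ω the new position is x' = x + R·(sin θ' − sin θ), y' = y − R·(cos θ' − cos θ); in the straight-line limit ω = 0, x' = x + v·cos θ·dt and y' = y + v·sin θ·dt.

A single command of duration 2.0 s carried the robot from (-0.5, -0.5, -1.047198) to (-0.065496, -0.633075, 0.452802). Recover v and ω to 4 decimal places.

Δθ = 0.452802 − -1.047198 = 1.500000
ω = Δθ/dt = 1.500000/2.0 = 0.7500
R = Δx/(sin θ' − sin θ) = 0.3333
v = R·ω = 0.3333·0.7500 = 0.2500

v = 0.2500, ω = 0.7500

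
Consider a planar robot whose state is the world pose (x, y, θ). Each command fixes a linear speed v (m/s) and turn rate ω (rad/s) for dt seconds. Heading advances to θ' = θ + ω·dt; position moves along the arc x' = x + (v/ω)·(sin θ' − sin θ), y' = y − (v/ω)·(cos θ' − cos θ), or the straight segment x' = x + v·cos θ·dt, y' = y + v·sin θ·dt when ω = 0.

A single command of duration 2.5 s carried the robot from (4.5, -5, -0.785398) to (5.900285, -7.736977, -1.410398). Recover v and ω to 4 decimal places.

v = 1.2500, ω = -0.2500

Δθ = -1.410398 − -0.785398 = -0.625000
ω = Δθ/dt = -0.625000/2.5 = -0.2500
R = −Δy/(cos θ' − cos θ) = -5.0000
v = R·ω = -5.0000·-0.2500 = 1.2500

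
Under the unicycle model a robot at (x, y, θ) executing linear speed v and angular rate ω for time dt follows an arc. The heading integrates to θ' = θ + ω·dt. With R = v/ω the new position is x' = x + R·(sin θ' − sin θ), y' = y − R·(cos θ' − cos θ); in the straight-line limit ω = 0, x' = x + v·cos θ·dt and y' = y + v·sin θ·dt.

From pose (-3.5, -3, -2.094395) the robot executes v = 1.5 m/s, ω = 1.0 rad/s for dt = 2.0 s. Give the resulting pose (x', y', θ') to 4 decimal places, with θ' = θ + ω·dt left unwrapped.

(-2.3423, -5.2433, -0.0944)

θ' = -2.0944 + 1.0·2.0 = -0.0944
R = v/ω = 1.5/1.0 = 1.5000
x' = -3.5 + 1.5000·(sin -0.0944 − sin -2.0944) = -2.3423
y' = -3 − 1.5000·(cos -0.0944 − cos -2.0944) = -5.2433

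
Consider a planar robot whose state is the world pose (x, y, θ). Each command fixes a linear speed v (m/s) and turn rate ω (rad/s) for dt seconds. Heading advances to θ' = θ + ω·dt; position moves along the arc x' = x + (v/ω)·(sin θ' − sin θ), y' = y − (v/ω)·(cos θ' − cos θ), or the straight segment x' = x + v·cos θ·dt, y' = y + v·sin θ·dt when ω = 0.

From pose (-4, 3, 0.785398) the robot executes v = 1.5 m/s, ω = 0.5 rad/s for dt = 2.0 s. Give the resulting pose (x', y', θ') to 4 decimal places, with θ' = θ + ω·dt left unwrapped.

θ' = 0.7854 + 0.5·2.0 = 1.7854
R = v/ω = 1.5/0.5 = 3.0000
x' = -4 + 3.0000·(sin 1.7854 − sin 0.7854) = -3.1901
y' = 3 − 3.0000·(cos 1.7854 − cos 0.7854) = 5.7602

(-3.1901, 5.7602, 1.7854)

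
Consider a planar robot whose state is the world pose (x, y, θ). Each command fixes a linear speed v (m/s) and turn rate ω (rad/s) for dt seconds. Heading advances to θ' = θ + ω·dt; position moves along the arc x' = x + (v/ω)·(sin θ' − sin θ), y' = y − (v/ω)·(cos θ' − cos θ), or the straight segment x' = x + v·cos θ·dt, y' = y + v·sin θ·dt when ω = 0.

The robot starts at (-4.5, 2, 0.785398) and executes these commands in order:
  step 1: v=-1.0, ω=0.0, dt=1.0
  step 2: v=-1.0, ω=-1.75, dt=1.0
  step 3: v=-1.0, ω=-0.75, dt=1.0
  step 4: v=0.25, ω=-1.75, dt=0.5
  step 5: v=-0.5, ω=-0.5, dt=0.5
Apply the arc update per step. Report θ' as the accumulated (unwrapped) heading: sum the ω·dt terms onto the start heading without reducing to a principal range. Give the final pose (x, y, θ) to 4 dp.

(-6.1441, 2.3242, -2.8396)

step 1: θ'=0.7854 (straight) → pose (-5.2071, 1.2929, 0.7854)
step 2: θ'=-0.9646 (R=0.5714) → pose (-6.0808, 1.3714, -0.9646)
step 3: θ'=-1.7146 (R=1.3333) → pose (-6.3046, 2.3221, -1.7146)
step 4: θ'=-2.5896 (R=-0.1429) → pose (-6.3711, 2.2210, -2.5896)
step 5: θ'=-2.8396 (R=1.0000) → pose (-6.1441, 2.3242, -2.8396)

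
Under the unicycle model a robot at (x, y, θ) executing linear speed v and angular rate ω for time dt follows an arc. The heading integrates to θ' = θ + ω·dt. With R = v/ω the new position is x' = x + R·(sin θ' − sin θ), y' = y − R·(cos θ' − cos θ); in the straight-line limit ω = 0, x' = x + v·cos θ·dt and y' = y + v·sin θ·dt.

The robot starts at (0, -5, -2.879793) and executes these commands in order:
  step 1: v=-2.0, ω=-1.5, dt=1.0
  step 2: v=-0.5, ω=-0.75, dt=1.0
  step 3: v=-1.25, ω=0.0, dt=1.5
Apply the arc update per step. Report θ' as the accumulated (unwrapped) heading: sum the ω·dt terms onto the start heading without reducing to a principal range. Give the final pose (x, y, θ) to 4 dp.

(0.8246, -8.0545, -5.1298)

step 1: θ'=-4.3798 (R=1.3333) → pose (1.6054, -5.8526, -4.3798)
step 2: θ'=-5.1298 (R=0.6667) → pose (1.5847, -6.3405, -5.1298)
step 3: θ'=-5.1298 (straight) → pose (0.8246, -8.0545, -5.1298)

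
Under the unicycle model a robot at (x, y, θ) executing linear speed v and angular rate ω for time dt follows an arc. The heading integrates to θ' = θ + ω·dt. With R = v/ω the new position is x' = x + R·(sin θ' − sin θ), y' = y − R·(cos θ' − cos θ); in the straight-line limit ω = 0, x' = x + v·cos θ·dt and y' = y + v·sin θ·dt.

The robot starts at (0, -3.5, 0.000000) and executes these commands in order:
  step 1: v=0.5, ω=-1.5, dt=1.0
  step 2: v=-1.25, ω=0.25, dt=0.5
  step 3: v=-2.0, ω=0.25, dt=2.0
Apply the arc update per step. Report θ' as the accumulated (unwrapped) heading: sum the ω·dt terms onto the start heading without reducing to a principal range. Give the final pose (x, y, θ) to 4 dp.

step 1: θ'=-1.5000 (R=-0.3333) → pose (0.3325, -3.8098, -1.5000)
step 2: θ'=-1.3750 (R=-5.0000) → pose (0.2495, -3.1907, -1.3750)
step 3: θ'=-0.8750 (R=-8.0000) → pose (-1.4573, 0.3809, -0.8750)

(-1.4573, 0.3809, -0.8750)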